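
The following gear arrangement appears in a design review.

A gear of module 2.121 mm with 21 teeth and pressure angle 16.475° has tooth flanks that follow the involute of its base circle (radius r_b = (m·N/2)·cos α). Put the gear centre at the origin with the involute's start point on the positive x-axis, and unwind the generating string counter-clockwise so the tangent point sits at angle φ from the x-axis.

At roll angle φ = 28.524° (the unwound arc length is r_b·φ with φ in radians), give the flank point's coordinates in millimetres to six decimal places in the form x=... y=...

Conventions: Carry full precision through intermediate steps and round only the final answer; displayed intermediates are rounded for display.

x=23.840899 y=0.856768

single-mesh involute tooth geometry (21T wheel at module 2.121)
pitch radius r_p = m·N/2 = 2.121·21/2 = 22.270500
base radius r_b = r_p·cos α = 22.270500·cos 16.475° = 21.356153
roll angle φ = 28.524° = 0.49783772 rad
x = r_b·(cos φ + φ·sin φ) = 23.840899
y = r_b·(sin φ − φ·cos φ) = 0.856768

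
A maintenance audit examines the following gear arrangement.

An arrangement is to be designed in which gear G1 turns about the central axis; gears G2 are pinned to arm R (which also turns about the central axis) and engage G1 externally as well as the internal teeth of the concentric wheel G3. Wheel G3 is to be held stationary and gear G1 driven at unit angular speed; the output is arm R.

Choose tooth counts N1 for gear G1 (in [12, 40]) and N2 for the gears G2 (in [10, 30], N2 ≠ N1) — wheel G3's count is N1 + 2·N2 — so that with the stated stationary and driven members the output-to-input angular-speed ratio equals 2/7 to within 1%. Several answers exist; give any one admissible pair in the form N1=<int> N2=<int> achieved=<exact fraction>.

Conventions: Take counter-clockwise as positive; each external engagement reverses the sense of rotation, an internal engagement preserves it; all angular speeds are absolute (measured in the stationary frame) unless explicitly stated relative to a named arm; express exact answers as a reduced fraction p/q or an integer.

N1=16 N2=12 achieved=2/7

class = planetary set [ratio 2/7 wanted; Willis about the carrier]
Willis with ω_ring = 0: ω_arm/ω_sun = N1/(N1+N3); set equal to 2/7  ⇒  N3/N1 = 1/(2/7) − 1 = 5/2
N3 = N1 + 2·N2  ⇒  N2/N1 = (N3/N1 − 1)/2 = (5/2 − 1)/2 = 3/4
smallest multiple with N1 ≥ 12 and N2 ≥ 10: k = 4  ⇒  N1 = 4·4 = 16, N2 = 4·3 = 12 (N1 ≤ 40, N2 ≤ 30, N2 ≠ N1 ✓), N3 = 16 + 2·12 = 40
check: N1/(N1+N3) with N1 = 16, N3 = 40 gives 2/7; |achieved − target| = 0 ≤ 1/350 ✓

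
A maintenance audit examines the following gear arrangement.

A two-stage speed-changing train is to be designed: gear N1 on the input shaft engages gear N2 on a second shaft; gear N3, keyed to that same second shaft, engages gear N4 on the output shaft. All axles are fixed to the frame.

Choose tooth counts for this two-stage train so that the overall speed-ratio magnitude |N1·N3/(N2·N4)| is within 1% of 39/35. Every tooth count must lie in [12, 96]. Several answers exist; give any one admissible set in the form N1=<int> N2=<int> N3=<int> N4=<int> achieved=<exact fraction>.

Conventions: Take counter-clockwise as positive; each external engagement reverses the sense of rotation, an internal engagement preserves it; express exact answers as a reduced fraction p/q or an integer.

class = fixed-axis compound train [2-stage, 39/35 wanted]
target = 39/35 in lowest terms: an exact hit needs N1·N3 = k·39 and N2·N4 = k·35 for one integer k, every count in [12, 96]; additionally prefer no 1:1 stage (N1 ≠ N2, N3 ≠ N4)
k = 1…5: no 1:1-free in-range split of k·39 and k·35 into factor pairs; take k = 6
k = 6: N1·N3 = 234 = 13·18, N2·N4 = 210 = 14·15
achieved = 13·18/(14·15) = 39/35; |achieved − target| = 0 ≤ 39/3500 ✓

N1=13 N2=14 N3=18 N4=15 achieved=39/35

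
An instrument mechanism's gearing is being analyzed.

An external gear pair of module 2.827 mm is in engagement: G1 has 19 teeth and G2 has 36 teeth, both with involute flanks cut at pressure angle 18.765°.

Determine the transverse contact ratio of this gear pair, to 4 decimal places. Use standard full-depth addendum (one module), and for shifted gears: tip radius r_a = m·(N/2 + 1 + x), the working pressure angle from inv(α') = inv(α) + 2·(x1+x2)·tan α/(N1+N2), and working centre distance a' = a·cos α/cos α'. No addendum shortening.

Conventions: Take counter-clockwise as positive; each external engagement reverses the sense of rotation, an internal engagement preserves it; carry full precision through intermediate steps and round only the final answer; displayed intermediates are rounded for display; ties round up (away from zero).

1.6702

class = single-mesh tooth geometry [involute pair 19T × 36T, m = 2.827]
base radii: r_b1 = 25.428968, r_b2 = 48.181203
tip radii: r_a1 = 29.683500, r_a2 = 53.713000
no profile shift: α' = α, a' = a
action lengths: √(r_a1²−r_b1²) = 15.312666, √(r_a2²−r_b2²) = 23.741484
base pitch p_b = π·m·cos α = 8.409206
CR = (15.312666 + 23.741484 − 77.742500·sin 18.76500°)/8.409206 = 1.670237
contact ratio ≈ 1.6702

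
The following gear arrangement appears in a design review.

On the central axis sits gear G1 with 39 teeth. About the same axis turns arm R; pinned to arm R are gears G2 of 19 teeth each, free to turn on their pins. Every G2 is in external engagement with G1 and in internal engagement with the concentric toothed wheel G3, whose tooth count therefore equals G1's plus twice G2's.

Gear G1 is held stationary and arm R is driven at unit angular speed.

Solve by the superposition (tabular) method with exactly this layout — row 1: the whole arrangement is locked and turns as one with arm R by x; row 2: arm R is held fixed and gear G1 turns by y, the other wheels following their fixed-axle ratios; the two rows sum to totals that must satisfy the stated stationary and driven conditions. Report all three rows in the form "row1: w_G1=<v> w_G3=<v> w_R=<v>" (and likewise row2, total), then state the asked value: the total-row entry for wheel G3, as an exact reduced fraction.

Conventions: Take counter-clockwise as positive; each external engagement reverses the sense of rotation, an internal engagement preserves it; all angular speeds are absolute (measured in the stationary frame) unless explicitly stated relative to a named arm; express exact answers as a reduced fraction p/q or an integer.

row1: w_G1=1 w_G3=1 w_R=1
row2: w_G1=-1 w_G3=39/77 w_R=0
total: w_G1=0 w_G3=116/77 w_R=1
asked value: 116/77

planetary set (39T centre, 19T on arm, 77T internal) — Willis relation
superposition row 1 [locked train]: every member turns x
row 2 (arm held, sun turns y): ω_ring = −(39/77)·y, ω_arm = 0
boundary: total ω_sun = x + y = 0 and total ω_arm = x = 1  ⇒  y = -1, x = 1
row 2 ring = −(39/77)·(-1) = 39/77
totals (row 1 + row 2): sun 1 + (-1) = 0, ring 1 + 39/77 = 116/77, arm 1 + 0 = 1
asked cell (total, ring) = 116/77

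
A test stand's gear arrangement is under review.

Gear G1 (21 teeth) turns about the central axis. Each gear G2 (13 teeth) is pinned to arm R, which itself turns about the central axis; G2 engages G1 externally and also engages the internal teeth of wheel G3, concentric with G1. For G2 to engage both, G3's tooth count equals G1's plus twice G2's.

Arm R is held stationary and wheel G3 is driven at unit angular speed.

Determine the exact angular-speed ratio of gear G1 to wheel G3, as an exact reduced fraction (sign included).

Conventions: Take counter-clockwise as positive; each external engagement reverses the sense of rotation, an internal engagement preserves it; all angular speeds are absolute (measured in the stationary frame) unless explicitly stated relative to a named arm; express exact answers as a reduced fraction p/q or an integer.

planetary set (21T centre, 13T on arm, 47T internal) — Willis relation
ring teeth: 21 + 2·13 = 47
21(ω_sun−ω_arm) = −47(ω_ring−ω_arm),  ω_arm = 0, ω_ring = 1
ω_sun = 0 − (47/21)(1−0) = -47/21
ω_out/ω_in = -47/21

-47/21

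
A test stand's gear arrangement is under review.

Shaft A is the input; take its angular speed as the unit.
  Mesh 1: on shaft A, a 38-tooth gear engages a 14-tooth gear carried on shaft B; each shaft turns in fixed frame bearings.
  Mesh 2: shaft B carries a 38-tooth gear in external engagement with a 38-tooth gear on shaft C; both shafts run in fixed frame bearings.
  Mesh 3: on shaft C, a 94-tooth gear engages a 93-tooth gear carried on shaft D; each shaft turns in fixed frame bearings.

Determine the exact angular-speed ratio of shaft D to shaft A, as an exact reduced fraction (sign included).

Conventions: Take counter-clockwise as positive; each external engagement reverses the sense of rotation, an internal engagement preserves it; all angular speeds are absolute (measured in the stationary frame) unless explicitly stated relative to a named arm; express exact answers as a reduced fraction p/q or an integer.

-1786/651

class = fixed-axis compound train [3 meshes; 3 ratios multiply, 3 sense flips]
mesh 1 [38T→14T]: running ratio 19/7, sense −
mesh 2 [38T→38T]: running ratio 19/7, sense +
mesh 3 [94T→93T]: running ratio 1786/651, sense −
ω_out/ω_in = -1786/651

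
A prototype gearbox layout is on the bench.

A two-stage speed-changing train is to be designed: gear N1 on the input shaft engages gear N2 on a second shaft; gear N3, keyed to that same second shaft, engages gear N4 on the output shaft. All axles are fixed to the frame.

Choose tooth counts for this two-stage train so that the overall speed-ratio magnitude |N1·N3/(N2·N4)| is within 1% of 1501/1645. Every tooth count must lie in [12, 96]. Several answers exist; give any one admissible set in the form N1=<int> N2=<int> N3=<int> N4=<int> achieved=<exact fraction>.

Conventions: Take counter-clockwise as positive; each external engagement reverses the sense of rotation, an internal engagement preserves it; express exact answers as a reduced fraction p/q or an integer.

2-stage fixed-axis compound train for ratio 1501/1645
target = 1501/1645 in lowest terms: an exact hit needs N1·N3 = k·1501 and N2·N4 = k·1645 for one integer k, every count in [12, 96]; additionally prefer no 1:1 stage (N1 ≠ N2, N3 ≠ N4)
k = 1: N1·N3 = 1501 = 19·79, N2·N4 = 1645 = 35·47
achieved = 19·79/(35·47) = 1501/1645; |achieved − target| = 0 ≤ 1501/164500 ✓

N1=19 N2=35 N3=79 N4=47 achieved=1501/1645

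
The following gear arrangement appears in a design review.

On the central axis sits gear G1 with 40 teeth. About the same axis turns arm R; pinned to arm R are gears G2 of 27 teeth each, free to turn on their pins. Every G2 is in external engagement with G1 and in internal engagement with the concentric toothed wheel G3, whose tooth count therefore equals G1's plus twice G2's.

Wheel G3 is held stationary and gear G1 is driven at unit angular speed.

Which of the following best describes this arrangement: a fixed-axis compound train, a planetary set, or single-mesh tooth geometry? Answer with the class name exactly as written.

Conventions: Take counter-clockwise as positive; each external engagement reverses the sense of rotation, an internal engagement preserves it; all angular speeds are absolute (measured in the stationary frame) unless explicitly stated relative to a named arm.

class = planetary set [G3 = 40+2·27 = 94; Willis about the carrier]
classification: planetary set

planetary set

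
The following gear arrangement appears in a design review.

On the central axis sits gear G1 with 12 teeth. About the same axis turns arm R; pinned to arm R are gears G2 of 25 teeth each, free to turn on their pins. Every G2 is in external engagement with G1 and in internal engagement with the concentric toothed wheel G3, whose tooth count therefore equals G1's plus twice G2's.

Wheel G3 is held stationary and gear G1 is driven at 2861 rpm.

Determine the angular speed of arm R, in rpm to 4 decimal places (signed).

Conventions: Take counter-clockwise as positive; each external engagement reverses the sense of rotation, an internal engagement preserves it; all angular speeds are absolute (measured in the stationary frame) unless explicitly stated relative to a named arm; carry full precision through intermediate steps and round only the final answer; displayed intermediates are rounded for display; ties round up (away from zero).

+463.9459 rpm

class = planetary set [G3 = 12+2·25 = 62; Willis about the carrier]
normalise by the input: solve with ω_sun = 1, then scale by 2861 rpm
ring teeth: 12 + 2·25 = 62
12(ω_sun−ω_arm) = −62(ω_ring−ω_arm),  ω_ring = 0, ω_sun = 1
12(1−ω_arm) = −62(0−ω_arm)  ⇒  74·ω_arm = 12  ⇒  ω_arm = 6/37
scale: ω_arm = 6/37 × 2861 rpm = +463.9459 rpm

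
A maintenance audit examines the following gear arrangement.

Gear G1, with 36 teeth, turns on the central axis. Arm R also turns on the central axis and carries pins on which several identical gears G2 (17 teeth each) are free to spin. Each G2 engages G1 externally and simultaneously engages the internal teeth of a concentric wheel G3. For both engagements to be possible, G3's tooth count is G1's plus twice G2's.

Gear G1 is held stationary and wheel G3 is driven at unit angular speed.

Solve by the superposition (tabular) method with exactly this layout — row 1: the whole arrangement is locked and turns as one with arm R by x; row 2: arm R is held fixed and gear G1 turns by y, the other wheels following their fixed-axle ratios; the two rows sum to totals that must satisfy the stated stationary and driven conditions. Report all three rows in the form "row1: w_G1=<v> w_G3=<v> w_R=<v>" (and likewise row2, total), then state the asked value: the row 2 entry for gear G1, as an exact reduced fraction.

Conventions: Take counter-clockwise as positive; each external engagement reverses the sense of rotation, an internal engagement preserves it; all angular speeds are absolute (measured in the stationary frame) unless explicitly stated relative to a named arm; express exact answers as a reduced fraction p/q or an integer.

row1: w_G1=35/53 w_G3=35/53 w_R=35/53
row2: w_G1=-35/53 w_G3=18/53 w_R=0
total: w_G1=0 w_G3=1 w_R=35/53
asked value: -35/53

class = planetary set [G3 = 36+2·17 = 70; Willis about the carrier]
row 1: whole set turns with the arm by x
row 2: sun turns y, ring = −(36/70)·y, arm 0
boundary: total ω_sun = x + y = 0 and total ω_ring = x − (36/70)·y = 1  ⇒  y = -35/53, x = 35/53
row 2 ring = −(36/70)·(-35/53) = 18/53
totals (row 1 + row 2): sun 35/53 + (-35/53) = 0, ring 35/53 + 18/53 = 1, arm 35/53 + 0 = 35/53
asked cell (row2, sun) = -35/53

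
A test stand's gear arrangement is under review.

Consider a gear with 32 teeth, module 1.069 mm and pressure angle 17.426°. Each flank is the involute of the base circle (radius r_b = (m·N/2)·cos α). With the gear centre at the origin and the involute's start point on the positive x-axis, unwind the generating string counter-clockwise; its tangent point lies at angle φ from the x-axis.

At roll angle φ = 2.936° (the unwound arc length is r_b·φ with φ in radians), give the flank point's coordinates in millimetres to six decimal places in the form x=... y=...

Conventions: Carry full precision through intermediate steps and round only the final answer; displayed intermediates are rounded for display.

recognized (one wheel, involute flank): single-mesh tooth geometry, m = 1.069, N = 32
pitch radius r_p = m·N/2 = 1.069·32/2 = 17.104000
base radius r_b = r_p·cos α = 17.104000·cos 17.426° = 16.319004
roll angle φ = 2.936° = 0.05124287 rad
x = r_b·(cos φ + φ·sin φ) = 16.340415
y = r_b·(sin φ − φ·cos φ) = 0.000732

x=16.340415 y=0.000732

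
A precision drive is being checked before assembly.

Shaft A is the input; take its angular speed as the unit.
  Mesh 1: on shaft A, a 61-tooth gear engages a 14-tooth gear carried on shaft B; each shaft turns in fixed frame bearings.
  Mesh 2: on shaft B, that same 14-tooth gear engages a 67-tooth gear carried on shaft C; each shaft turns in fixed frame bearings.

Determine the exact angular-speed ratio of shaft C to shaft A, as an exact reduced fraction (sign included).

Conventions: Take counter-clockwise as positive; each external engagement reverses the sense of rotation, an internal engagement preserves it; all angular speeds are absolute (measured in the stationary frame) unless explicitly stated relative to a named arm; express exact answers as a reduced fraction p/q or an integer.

class = fixed-axis compound train [2 meshes; 2 ratios multiply, 2 sense flips]
mesh 1 [61T→14T]: running ratio 61/14, sense −
mesh 2 [14T→67T]: running ratio 61/67, sense +
ω_out/ω_in = 61/67

61/67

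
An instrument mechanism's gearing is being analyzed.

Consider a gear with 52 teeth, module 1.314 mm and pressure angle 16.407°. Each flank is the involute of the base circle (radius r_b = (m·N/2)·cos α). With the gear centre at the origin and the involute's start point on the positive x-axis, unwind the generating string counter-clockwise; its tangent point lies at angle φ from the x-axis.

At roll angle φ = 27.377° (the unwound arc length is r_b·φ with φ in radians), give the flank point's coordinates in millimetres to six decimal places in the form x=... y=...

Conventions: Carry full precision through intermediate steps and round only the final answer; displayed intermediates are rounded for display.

topology: single-mesh involute geometry — m = 1.314, N = 52
pitch radius r_p = m·N/2 = 1.314·52/2 = 34.164000
base radius r_b = r_p·cos α = 34.164000·cos 16.407° = 32.772824
roll angle φ = 27.377° = 0.47781879 rad
x = r_b·(cos φ + φ·sin φ) = 36.303173
y = r_b·(sin φ − φ·cos φ) = 1.164754

x=36.303173 y=1.164754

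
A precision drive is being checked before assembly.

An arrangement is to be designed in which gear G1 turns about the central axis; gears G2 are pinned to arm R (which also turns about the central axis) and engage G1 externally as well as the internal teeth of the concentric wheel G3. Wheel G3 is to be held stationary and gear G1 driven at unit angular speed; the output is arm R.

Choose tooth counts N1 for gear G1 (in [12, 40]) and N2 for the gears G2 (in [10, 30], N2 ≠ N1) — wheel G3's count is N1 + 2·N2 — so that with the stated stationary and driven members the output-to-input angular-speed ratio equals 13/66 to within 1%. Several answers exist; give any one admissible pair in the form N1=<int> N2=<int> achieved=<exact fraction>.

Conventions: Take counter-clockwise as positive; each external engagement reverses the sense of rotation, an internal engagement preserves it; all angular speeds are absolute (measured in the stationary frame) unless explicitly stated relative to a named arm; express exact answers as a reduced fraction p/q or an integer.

design class (target 13/66): planetary set
Willis with ω_ring = 0: ω_arm/ω_sun = N1/(N1+N3); set equal to 13/66  ⇒  N3/N1 = 1/(13/66) − 1 = 53/13
N3 = N1 + 2·N2  ⇒  N2/N1 = (N3/N1 − 1)/2 = (53/13 − 1)/2 = 20/13
smallest multiple with N1 ≥ 12 and N2 ≥ 10: k = 1  ⇒  N1 = 1·13 = 13, N2 = 1·20 = 20 (N1 ≤ 40, N2 ≤ 30, N2 ≠ N1 ✓), N3 = 13 + 2·20 = 53
check: N1/(N1+N3) with N1 = 13, N3 = 53 gives 13/66; |achieved − target| = 0 ≤ 13/6600 ✓

N1=13 N2=20 achieved=13/66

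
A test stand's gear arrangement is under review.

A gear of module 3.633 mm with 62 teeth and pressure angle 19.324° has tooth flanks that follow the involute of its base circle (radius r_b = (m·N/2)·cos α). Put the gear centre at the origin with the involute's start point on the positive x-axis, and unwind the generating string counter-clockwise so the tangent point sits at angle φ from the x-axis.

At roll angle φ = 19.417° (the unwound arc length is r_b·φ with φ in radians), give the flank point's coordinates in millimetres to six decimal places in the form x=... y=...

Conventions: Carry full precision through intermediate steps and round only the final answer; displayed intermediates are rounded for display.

class = single-mesh tooth geometry [base-circle involute, m = 3.633, 62T]
pitch radius r_p = m·N/2 = 3.633·62/2 = 112.623000
base radius r_b = r_p·cos α = 112.623000·cos 19.324° = 106.278093
roll angle φ = 19.417° = 0.33889058 rad
x = r_b·(cos φ + φ·sin φ) = 112.206835
y = r_b·(sin φ − φ·cos φ) = 1.363029

x=112.206835 y=1.363029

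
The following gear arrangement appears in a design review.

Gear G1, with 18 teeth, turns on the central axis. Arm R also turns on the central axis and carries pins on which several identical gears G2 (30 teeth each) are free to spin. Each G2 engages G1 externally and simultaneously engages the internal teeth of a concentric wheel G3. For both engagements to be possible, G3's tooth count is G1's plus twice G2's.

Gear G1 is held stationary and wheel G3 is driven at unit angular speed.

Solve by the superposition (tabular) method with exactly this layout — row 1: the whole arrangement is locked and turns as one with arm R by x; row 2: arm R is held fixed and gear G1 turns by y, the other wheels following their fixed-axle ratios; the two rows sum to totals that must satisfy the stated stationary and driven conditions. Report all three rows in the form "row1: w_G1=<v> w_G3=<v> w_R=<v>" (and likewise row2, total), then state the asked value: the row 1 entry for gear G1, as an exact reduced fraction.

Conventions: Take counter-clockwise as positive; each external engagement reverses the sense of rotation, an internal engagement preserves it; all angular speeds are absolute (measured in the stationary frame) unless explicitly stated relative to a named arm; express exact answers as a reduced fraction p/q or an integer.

row1: w_G1=13/16 w_G3=13/16 w_R=13/16
row2: w_G1=-13/16 w_G3=3/16 w_R=0
total: w_G1=0 w_G3=1 w_R=13/16
asked value: 13/16

planetary set (18T centre, 30T on arm, 78T internal) — Willis relation
superposition row 1 [locked train]: every member turns x
row 2: sun turns y, ring = −(18/78)·y, arm 0
boundary: total ω_sun = x + y = 0 and total ω_ring = x − (18/78)·y = 1  ⇒  y = -13/16, x = 13/16
row 2 ring = −(18/78)·(-13/16) = 3/16
totals (row 1 + row 2): sun 13/16 + (-13/16) = 0, ring 13/16 + 3/16 = 1, arm 13/16 + 0 = 13/16
asked cell (row1, sun) = 13/16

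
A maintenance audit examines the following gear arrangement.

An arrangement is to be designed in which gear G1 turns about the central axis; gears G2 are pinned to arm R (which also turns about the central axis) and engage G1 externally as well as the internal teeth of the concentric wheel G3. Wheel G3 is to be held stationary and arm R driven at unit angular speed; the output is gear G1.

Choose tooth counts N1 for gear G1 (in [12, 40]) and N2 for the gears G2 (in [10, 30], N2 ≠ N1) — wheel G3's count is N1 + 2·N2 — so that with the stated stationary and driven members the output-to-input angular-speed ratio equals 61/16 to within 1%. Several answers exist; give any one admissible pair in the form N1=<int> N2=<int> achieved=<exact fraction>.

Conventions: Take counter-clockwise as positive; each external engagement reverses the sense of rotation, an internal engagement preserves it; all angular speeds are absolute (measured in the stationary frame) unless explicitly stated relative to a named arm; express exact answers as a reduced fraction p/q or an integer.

N1=32 N2=29 achieved=61/16

topology: planetary set — design target 61/16, arm = carrier (Willis)
Willis with ω_ring = 0: ω_sun/ω_arm = (N1+N3)/N1; set equal to 61/16  ⇒  N3/N1 = 61/16 − 1 = 45/16
N3 = N1 + 2·N2  ⇒  N2/N1 = (N3/N1 − 1)/2 = (45/16 − 1)/2 = 29/32
smallest multiple with N1 ≥ 12 and N2 ≥ 10: k = 1  ⇒  N1 = 1·32 = 32, N2 = 1·29 = 29 (N1 ≤ 40, N2 ≤ 30, N2 ≠ N1 ✓), N3 = 32 + 2·29 = 90
check: (N1+N3)/N1 with N1 = 32, N3 = 90 gives 61/16; |achieved − target| = 0 ≤ 61/1600 ✓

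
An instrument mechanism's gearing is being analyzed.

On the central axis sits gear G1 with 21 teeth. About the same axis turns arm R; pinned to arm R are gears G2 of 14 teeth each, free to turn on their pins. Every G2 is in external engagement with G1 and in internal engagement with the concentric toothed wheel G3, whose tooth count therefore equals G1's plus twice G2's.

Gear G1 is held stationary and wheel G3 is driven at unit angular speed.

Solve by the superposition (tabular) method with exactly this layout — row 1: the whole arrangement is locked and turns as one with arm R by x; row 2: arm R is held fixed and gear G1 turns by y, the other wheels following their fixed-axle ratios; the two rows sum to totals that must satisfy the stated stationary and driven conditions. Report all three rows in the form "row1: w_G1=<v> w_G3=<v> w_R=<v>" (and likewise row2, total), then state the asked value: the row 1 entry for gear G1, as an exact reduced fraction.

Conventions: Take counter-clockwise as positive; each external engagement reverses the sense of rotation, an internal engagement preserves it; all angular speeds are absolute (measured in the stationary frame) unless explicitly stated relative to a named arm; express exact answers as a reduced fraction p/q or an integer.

recognized (axles ride arm R): planetary set, 21/14/49 teeth
superposition row 1 [locked train]: every member turns x
row 2 — arm fixed, fixed-axis ratios: sun y, ring −(21/49)·y, arm 0
boundary: total ω_sun = x + y = 0 and total ω_ring = x − (21/49)·y = 1  ⇒  y = -7/10, x = 7/10
row 2 ring = −(21/49)·(-7/10) = 3/10
totals (row 1 + row 2): sun 7/10 + (-7/10) = 0, ring 7/10 + 3/10 = 1, arm 7/10 + 0 = 7/10
asked cell (row1, sun) = 7/10

row1: w_G1=7/10 w_G3=7/10 w_R=7/10
row2: w_G1=-7/10 w_G3=3/10 w_R=0
total: w_G1=0 w_G3=1 w_R=7/10
asked value: 7/10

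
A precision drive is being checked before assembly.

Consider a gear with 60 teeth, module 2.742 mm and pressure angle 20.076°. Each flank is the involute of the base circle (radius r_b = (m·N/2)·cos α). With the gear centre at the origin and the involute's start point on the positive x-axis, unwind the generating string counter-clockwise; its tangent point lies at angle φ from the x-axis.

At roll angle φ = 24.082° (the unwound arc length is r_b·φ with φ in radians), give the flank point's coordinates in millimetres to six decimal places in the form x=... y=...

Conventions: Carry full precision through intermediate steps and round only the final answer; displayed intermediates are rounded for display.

x=83.787819 y=1.878716

topology: single-mesh involute geometry — m = 2.742, N = 60
pitch radius r_p = m·N/2 = 2.742·60/2 = 82.260000
base radius r_b = r_p·cos α = 82.260000·cos 20.076° = 77.261728
roll angle φ = 24.082° = 0.42031019 rad
x = r_b·(cos φ + φ·sin φ) = 83.787819
y = r_b·(sin φ − φ·cos φ) = 1.878716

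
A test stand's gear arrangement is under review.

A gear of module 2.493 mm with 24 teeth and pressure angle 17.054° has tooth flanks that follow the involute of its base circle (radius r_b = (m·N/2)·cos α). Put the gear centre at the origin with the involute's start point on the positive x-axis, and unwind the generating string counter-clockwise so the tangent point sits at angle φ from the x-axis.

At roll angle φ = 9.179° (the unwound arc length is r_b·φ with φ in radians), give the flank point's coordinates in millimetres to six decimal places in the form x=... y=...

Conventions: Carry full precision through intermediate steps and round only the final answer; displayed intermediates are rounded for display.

class = single-mesh tooth geometry [base-circle involute, m = 2.493, 24T]
pitch radius r_p = m·N/2 = 2.493·24/2 = 29.916000
base radius r_b = r_p·cos α = 29.916000·cos 17.054° = 28.600557
roll angle φ = 9.179° = 0.16020377 rad
x = r_b·(cos φ + φ·sin φ) = 28.965226
y = r_b·(sin φ − φ·cos φ) = 0.039098

x=28.965226 y=0.039098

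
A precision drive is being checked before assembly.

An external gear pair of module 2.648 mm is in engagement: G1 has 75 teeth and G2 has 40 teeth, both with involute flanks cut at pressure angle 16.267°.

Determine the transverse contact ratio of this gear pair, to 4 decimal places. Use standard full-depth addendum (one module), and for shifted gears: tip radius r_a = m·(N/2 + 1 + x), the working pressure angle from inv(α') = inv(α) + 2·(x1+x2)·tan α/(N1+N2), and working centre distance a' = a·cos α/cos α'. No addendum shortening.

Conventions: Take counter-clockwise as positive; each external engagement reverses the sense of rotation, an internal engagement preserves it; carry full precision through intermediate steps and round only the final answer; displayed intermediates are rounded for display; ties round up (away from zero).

recognized (one external pair, fixed centres): single-mesh tooth geometry, m = 2.648, N1 = 75, N2 = 40
base radii: r_b1 = 95.324702, r_b2 = 50.839841
tip radii: r_a1 = 101.948000, r_a2 = 55.608000
no profile shift: α' = α, a' = a
action lengths: √(r_a1²−r_b1²) = 36.146866, √(r_a2²−r_b2²) = 22.529098
base pitch p_b = π·m·cos α = 7.985904
CR = (36.146866 + 22.529098 − 152.260000·sin 16.26700°)/7.985904 = 2.006765
contact ratio ≈ 2.0068

2.0068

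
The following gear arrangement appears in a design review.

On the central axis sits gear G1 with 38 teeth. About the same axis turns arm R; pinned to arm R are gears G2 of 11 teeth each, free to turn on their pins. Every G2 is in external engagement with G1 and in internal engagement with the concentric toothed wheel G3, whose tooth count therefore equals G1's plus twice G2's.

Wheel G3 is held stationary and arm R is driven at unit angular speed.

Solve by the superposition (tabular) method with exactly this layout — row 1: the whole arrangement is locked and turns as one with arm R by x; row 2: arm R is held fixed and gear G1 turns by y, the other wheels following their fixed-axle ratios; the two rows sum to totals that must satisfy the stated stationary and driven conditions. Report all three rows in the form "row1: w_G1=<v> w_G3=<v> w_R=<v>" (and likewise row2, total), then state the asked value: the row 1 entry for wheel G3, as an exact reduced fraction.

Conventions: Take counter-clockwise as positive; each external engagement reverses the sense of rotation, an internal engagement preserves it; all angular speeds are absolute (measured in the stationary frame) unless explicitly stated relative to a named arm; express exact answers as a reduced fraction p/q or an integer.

row1: w_G1=1 w_G3=1 w_R=1
row2: w_G1=30/19 w_G3=-1 w_R=0
total: w_G1=49/19 w_G3=0 w_R=1
asked value: 1

planetary set (38T centre, 11T on arm, 60T internal) — Willis relation
row 1: whole set turns with the arm by x
row 2 (arm held, sun turns y): ω_ring = −(38/60)·y, ω_arm = 0
boundary: total ω_ring = x − (38/60)·y = 0 and total ω_arm = x = 1  ⇒  y = 30/19, x = 1
row 2 ring = −(38/60)·30/19 = -1
totals (row 1 + row 2): sun 1 + 30/19 = 49/19, ring 1 + (-1) = 0, arm 1 + 0 = 1
asked cell (row1, ring) = 1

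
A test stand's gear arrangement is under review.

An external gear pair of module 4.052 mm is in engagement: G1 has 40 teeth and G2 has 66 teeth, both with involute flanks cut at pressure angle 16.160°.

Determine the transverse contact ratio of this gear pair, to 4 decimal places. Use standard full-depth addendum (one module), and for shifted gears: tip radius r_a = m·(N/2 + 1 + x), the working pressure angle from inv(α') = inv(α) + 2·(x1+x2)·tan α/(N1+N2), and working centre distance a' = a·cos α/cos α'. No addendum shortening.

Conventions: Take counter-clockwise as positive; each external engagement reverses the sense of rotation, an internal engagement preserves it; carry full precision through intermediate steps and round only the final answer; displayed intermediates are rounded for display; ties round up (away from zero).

2.0004

recognized (one external pair, fixed centres): single-mesh tooth geometry, m = 4.052, N1 = 40, N2 = 66
base radii: r_b1 = 77.837966, r_b2 = 128.432643
tip radii: r_a1 = 85.092000, r_a2 = 137.768000
no profile shift: α' = α, a' = a
action lengths: √(r_a1²−r_b1²) = 34.378766, √(r_a2²−r_b2²) = 49.850556
base pitch p_b = π·m·cos α = 12.226759
CR = (34.378766 + 49.850556 − 214.756000·sin 16.16000°)/12.226759 = 2.000391
contact ratio ≈ 2.0004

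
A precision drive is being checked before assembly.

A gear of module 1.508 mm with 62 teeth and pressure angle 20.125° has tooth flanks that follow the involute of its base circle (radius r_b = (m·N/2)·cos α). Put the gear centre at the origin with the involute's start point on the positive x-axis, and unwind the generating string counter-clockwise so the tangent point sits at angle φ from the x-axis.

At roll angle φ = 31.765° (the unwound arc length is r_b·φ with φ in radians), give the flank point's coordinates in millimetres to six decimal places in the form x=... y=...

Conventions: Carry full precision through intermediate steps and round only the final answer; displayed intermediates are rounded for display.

class = single-mesh tooth geometry [base-circle involute, m = 1.508, 62T]
pitch radius r_p = m·N/2 = 1.508·62/2 = 46.748000
base radius r_b = r_p·cos α = 46.748000·cos 20.125° = 43.893764
roll angle φ = 31.765° = 0.55440384 rad
x = r_b·(cos φ + φ·sin φ) = 50.129877
y = r_b·(sin φ − φ·cos φ) = 2.417422

x=50.129877 y=2.417422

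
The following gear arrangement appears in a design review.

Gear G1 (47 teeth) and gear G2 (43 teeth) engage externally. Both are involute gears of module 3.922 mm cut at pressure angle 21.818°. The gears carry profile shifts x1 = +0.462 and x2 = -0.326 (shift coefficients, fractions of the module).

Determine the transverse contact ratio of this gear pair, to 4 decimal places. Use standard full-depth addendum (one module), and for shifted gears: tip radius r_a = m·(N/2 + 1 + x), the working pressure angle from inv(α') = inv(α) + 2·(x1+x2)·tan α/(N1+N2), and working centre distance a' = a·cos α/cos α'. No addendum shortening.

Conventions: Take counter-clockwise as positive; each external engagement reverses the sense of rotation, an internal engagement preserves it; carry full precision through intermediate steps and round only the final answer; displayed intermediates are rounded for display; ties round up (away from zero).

1.6130

single-mesh involute tooth geometry (47T engaging 43T at module 3.922)
base radii: r_b1 = 85.564996, r_b2 = 78.282869
tip radii: r_a1 = 97.900964, r_a2 = 86.966428
inv(α') = inv(21.818°) + 2·(+0.462-0.326)·tan α/(47+43) = 0.02074990  ⇒  α' = 22.24139°
a' = a·cos α / cos α' = 176.4900·cos 21.818°/cos 22.24139° = 177.018500
action lengths: √(r_a1²−r_b1²) = 47.573419, √(r_a2²−r_b2²) = 37.880761
base pitch p_b = π·m·cos α = 11.438739
CR = (47.573419 + 37.880761 − 177.018500·sin 22.24139°)/11.438739 = 1.613027
contact ratio ≈ 1.6130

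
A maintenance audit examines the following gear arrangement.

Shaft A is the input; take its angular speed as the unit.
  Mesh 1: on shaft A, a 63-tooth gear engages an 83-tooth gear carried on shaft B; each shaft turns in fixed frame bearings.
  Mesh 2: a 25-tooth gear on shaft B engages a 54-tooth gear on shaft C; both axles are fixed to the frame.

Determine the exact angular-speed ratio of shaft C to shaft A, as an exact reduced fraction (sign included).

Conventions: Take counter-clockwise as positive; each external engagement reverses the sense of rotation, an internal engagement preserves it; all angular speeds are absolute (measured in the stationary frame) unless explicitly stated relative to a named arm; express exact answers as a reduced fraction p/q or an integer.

class = fixed-axis compound train [2 meshes; 2 ratios multiply, 2 sense flips]
mesh 1 [63T→83T]: running ratio 63/83, sense −
mesh 2 [25T→54T]: running ratio 175/498, sense +
ω_out/ω_in = 175/498

175/498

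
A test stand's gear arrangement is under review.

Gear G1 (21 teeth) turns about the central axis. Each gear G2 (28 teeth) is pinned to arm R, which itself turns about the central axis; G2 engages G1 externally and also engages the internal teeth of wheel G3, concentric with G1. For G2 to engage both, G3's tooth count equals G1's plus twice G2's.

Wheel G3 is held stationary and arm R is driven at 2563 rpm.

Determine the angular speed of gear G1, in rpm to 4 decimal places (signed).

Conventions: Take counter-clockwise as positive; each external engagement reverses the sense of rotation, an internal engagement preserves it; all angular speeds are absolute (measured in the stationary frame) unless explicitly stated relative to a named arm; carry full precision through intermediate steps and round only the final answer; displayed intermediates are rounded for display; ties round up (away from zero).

+11960.6667 rpm

planetary set (21T centre, 28T on arm, 77T internal) — Willis relation
normalise by the input: solve with ω_arm = 1, then scale by 2563 rpm
ring teeth: 21 + 2·28 = 77
21(ω_sun−ω_arm) = −77(ω_ring−ω_arm),  ω_ring = 0, ω_arm = 1
ω_sun = 1 − (77/21)(0−1) = 14/3
scale: ω_sun = 14/3 × 2563 rpm = +11960.6667 rpm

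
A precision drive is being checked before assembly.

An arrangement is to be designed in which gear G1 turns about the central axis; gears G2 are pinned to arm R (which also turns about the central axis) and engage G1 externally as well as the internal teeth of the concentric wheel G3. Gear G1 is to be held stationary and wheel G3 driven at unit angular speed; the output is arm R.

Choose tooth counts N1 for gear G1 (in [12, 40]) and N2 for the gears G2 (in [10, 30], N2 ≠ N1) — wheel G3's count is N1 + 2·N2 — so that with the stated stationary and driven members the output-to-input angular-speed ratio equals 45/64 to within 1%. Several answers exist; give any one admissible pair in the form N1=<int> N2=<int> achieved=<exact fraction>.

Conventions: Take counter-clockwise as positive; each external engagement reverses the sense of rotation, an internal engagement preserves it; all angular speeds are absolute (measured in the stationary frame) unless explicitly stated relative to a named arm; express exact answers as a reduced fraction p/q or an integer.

N1=19 N2=13 achieved=45/64

design class (target 45/64): planetary set
Willis with ω_sun = 0: ω_arm/ω_ring = N3/(N1+N3); set equal to 45/64  ⇒  N3/N1 = (45/64)/(1 − 45/64) = 45/19
N3 = N1 + 2·N2  ⇒  N2/N1 = (N3/N1 − 1)/2 = (45/19 − 1)/2 = 13/19
smallest multiple with N1 ≥ 12 and N2 ≥ 10: k = 1  ⇒  N1 = 1·19 = 19, N2 = 1·13 = 13 (N1 ≤ 40, N2 ≤ 30, N2 ≠ N1 ✓), N3 = 19 + 2·13 = 45
check: N3/(N1+N3) with N1 = 19, N3 = 45 gives 45/64; |achieved − target| = 0 ≤ 9/1280 ✓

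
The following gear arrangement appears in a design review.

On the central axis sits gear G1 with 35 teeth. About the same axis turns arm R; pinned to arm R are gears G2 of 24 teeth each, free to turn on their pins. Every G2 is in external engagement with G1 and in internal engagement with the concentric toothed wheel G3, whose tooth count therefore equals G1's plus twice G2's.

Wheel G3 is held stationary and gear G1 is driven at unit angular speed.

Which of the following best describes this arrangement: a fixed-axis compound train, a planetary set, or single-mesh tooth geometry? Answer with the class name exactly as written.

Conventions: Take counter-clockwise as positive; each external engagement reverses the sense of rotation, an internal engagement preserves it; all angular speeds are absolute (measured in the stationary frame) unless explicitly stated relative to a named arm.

planetary set

class = planetary set [G3 = 35+2·24 = 83; Willis about the carrier]
classification: planetary set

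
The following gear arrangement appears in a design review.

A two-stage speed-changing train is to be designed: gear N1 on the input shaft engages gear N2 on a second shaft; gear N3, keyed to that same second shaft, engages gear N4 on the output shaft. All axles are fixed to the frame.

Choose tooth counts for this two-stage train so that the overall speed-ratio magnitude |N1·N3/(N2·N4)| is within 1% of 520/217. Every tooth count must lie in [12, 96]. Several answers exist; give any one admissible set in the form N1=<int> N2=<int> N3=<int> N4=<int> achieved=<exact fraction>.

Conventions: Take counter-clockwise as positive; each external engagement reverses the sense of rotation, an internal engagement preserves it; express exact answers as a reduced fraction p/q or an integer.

N1=13 N2=14 N3=80 N4=31 achieved=520/217

topology: fixed-axis compound train — 2 stages, target 520/217
target = 520/217 in lowest terms: an exact hit needs N1·N3 = k·520 and N2·N4 = k·217 for one integer k, every count in [12, 96]; additionally prefer no 1:1 stage (N1 ≠ N2, N3 ≠ N4)
k = 1: no 1:1-free in-range split of k·520 and k·217 into factor pairs; take k = 2
k = 2: N1·N3 = 1040 = 13·80, N2·N4 = 434 = 14·31
achieved = 13·80/(14·31) = 520/217; |achieved − target| = 0 ≤ 26/1085 ✓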